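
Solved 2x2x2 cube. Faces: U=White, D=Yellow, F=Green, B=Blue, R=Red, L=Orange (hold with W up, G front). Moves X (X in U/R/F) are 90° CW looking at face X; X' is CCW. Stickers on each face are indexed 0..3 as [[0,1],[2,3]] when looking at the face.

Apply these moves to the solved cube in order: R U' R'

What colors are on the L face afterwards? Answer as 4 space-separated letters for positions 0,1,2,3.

After move 1 (R): R=RRRR U=WGWG F=GYGY D=YBYB B=WBWB
After move 2 (U'): U=GGWW F=OOGY R=GYRR B=RRWB L=WBOO
After move 3 (R'): R=YRGR U=GWWR F=OGGW D=YOYY B=BRBB
Query: L face = WBOO

Answer: W B O O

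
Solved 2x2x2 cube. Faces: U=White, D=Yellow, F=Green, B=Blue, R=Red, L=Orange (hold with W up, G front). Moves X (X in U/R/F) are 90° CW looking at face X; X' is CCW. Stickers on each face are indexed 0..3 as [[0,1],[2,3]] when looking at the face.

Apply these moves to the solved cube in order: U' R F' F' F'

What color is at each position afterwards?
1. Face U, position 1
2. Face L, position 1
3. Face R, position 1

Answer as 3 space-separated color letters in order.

Answer: O Y G

Derivation:
After move 1 (U'): U=WWWW F=OOGG R=GGRR B=RRBB L=BBOO
After move 2 (R): R=RGRG U=WOWG F=OYGY D=YBYR B=WRWB
After move 3 (F'): F=YYOG U=WORR R=BGYG D=BOYR L=BGOW
After move 4 (F'): F=YGYO U=WOBY R=OGBG D=GWYR L=BROR
After move 5 (F'): F=GOYY U=WOOB R=WGGG D=RRYR L=BYOB
Query 1: U[1] = O
Query 2: L[1] = Y
Query 3: R[1] = G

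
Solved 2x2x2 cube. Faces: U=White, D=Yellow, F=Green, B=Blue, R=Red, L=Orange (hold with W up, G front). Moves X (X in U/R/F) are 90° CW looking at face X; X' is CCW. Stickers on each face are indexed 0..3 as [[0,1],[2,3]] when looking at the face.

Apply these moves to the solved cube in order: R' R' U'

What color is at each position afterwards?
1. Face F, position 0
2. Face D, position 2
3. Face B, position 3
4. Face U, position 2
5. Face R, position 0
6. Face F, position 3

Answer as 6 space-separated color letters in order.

After move 1 (R'): R=RRRR U=WBWB F=GWGW D=YGYG B=YBYB
After move 2 (R'): R=RRRR U=WYWY F=GBGB D=YWYW B=GBGB
After move 3 (U'): U=YYWW F=OOGB R=GBRR B=RRGB L=GBOO
Query 1: F[0] = O
Query 2: D[2] = Y
Query 3: B[3] = B
Query 4: U[2] = W
Query 5: R[0] = G
Query 6: F[3] = B

Answer: O Y B W G B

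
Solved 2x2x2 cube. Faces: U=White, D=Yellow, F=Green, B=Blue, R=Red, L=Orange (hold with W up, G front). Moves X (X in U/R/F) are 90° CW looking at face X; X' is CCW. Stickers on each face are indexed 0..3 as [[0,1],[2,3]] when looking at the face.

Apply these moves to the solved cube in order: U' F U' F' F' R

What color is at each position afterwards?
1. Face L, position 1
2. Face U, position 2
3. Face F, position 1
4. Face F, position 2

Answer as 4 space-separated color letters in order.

Answer: W G W Y

Derivation:
After move 1 (U'): U=WWWW F=OOGG R=GGRR B=RRBB L=BBOO
After move 2 (F): F=GOGO U=WWOB R=WGWR D=RGYY L=BYOY
After move 3 (U'): U=WBWO F=BYGO R=GOWR B=WGBB L=RROY
After move 4 (F'): F=YOBG U=WBGW R=GORR D=RYYY L=ROOW
After move 5 (F'): F=OGYB U=WBGR R=YORR D=OWYY L=RWOG
After move 6 (R): R=RYRO U=WGGB F=OWYY D=OBYW B=RGBB
Query 1: L[1] = W
Query 2: U[2] = G
Query 3: F[1] = W
Query 4: F[2] = Y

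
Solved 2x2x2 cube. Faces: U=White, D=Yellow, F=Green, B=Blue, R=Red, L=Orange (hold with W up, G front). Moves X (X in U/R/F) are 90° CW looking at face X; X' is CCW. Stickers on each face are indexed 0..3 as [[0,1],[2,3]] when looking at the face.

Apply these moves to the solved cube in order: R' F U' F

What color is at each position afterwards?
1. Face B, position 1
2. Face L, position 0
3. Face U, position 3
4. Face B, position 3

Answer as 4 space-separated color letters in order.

Answer: R Y B B

Derivation:
After move 1 (R'): R=RRRR U=WBWB F=GWGW D=YGYG B=YBYB
After move 2 (F): F=GGWW U=WBOO R=WRBR D=RRYG L=OYOG
After move 3 (U'): U=BOWO F=OYWW R=GGBR B=WRYB L=YBOG
After move 4 (F): F=WOWY U=BOGB R=WGOR D=BGYG L=YROR
Query 1: B[1] = R
Query 2: L[0] = Y
Query 3: U[3] = B
Query 4: B[3] = B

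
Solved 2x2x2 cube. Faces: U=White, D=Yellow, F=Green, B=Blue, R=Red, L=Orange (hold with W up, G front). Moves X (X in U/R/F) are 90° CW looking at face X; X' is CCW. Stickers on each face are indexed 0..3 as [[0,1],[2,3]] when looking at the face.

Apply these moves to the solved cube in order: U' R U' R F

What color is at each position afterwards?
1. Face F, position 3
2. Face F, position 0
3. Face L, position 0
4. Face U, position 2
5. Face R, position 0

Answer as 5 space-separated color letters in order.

After move 1 (U'): U=WWWW F=OOGG R=GGRR B=RRBB L=BBOO
After move 2 (R): R=RGRG U=WOWG F=OYGY D=YBYR B=WRWB
After move 3 (U'): U=OGWW F=BBGY R=OYRG B=RGWB L=WROO
After move 4 (R): R=ROGY U=OBWY F=BBGR D=YWYR B=WGGB
After move 5 (F): F=GBRB U=OBOR R=WOYY D=GRYR L=WYOW
Query 1: F[3] = B
Query 2: F[0] = G
Query 3: L[0] = W
Query 4: U[2] = O
Query 5: R[0] = W

Answer: B G W O W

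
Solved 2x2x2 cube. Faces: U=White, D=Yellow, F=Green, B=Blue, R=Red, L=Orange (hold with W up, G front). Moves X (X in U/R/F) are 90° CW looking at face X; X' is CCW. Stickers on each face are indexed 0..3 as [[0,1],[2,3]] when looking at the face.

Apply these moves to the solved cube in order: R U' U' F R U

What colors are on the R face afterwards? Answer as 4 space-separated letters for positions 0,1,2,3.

Answer: R Y R O

Derivation:
After move 1 (R): R=RRRR U=WGWG F=GYGY D=YBYB B=WBWB
After move 2 (U'): U=GGWW F=OOGY R=GYRR B=RRWB L=WBOO
After move 3 (U'): U=GWGW F=WBGY R=OORR B=GYWB L=RROO
After move 4 (F): F=GWYB U=GWOR R=GOWR D=ROYB L=RYOB
After move 5 (R): R=WGRO U=GWOB F=GOYB D=RWYG B=RYWB
After move 6 (U): U=OGBW F=WGYB R=RYRO B=RYWB L=GOOB
Query: R face = RYRO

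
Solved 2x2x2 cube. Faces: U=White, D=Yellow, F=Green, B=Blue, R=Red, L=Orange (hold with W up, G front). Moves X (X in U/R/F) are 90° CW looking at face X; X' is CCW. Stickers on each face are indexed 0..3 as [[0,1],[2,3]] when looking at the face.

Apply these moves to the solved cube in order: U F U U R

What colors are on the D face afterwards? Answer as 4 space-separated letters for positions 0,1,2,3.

After move 1 (U): U=WWWW F=RRGG R=BBRR B=OOBB L=GGOO
After move 2 (F): F=GRGR U=WWOG R=WBWR D=RBYY L=GYOY
After move 3 (U): U=OWGW F=WBGR R=OOWR B=GYBB L=GROY
After move 4 (U): U=GOWW F=OOGR R=GYWR B=GRBB L=WBOY
After move 5 (R): R=WGRY U=GOWR F=OBGY D=RBYG B=WROB
Query: D face = RBYG

Answer: R B Y G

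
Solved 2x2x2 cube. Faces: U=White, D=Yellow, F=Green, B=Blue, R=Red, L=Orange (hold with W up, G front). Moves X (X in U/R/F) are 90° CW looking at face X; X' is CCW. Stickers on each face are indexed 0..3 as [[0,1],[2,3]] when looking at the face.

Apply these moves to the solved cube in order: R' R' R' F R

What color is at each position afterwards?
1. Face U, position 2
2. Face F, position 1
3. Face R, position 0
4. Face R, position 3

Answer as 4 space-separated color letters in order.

After move 1 (R'): R=RRRR U=WBWB F=GWGW D=YGYG B=YBYB
After move 2 (R'): R=RRRR U=WYWY F=GBGB D=YWYW B=GBGB
After move 3 (R'): R=RRRR U=WGWG F=GYGY D=YBYB B=WBWB
After move 4 (F): F=GGYY U=WGOO R=WRGR D=RRYB L=OYOB
After move 5 (R): R=GWRR U=WGOY F=GRYB D=RWYW B=OBGB
Query 1: U[2] = O
Query 2: F[1] = R
Query 3: R[0] = G
Query 4: R[3] = R

Answer: O R G R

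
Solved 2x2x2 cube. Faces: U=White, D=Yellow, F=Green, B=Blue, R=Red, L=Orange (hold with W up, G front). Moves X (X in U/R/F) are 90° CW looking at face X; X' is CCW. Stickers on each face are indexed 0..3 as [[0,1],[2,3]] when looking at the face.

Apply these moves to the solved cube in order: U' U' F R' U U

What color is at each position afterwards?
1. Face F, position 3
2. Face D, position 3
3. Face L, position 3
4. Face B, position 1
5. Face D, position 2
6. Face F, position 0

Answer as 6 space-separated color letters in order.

Answer: R B Y W Y Y

Derivation:
After move 1 (U'): U=WWWW F=OOGG R=GGRR B=RRBB L=BBOO
After move 2 (U'): U=WWWW F=BBGG R=OORR B=GGBB L=RROO
After move 3 (F): F=GBGB U=WWOR R=WOWR D=ROYY L=RYOY
After move 4 (R'): R=ORWW U=WBOG F=GWGR D=RBYB B=YGOB
After move 5 (U): U=OWGB F=ORGR R=YGWW B=RYOB L=GWOY
After move 6 (U): U=GOBW F=YGGR R=RYWW B=GWOB L=OROY
Query 1: F[3] = R
Query 2: D[3] = B
Query 3: L[3] = Y
Query 4: B[1] = W
Query 5: D[2] = Y
Query 6: F[0] = Y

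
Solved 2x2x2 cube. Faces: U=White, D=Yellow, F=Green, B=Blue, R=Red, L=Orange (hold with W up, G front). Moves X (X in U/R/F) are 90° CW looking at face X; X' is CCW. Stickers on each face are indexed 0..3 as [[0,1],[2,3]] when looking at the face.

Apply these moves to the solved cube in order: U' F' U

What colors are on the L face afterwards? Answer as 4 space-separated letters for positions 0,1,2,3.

After move 1 (U'): U=WWWW F=OOGG R=GGRR B=RRBB L=BBOO
After move 2 (F'): F=OGOG U=WWGR R=YGYR D=BOYY L=BWOW
After move 3 (U): U=GWRW F=YGOG R=RRYR B=BWBB L=OGOW
Query: L face = OGOW

Answer: O G O W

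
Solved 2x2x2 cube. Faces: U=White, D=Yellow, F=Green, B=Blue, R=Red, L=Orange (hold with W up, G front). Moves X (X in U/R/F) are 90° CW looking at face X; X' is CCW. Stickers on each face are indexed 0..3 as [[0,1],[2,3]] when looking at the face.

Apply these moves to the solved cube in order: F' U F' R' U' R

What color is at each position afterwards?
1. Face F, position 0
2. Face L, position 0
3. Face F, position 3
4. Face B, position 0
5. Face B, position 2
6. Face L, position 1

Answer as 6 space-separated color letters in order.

After move 1 (F'): F=GGGG U=WWRR R=YRYR D=OOYY L=OWOW
After move 2 (U): U=RWRW F=YRGG R=BBYR B=OWBB L=GGOW
After move 3 (F'): F=RGYG U=RWBY R=OBOR D=GWYY L=GWOR
After move 4 (R'): R=BROO U=RBBO F=RWYY D=GGYG B=YWWB
After move 5 (U'): U=BORB F=GWYY R=RWOO B=BRWB L=YWOR
After move 6 (R): R=OROW U=BWRY F=GGYG D=GWYB B=BROB
Query 1: F[0] = G
Query 2: L[0] = Y
Query 3: F[3] = G
Query 4: B[0] = B
Query 5: B[2] = O
Query 6: L[1] = W

Answer: G Y G B O W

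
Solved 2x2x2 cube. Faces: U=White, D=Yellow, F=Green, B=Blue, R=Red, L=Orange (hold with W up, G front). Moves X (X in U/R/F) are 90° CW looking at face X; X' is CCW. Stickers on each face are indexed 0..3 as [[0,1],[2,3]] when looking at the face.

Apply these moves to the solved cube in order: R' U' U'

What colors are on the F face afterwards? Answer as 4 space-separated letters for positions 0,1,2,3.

Answer: Y B G W

Derivation:
After move 1 (R'): R=RRRR U=WBWB F=GWGW D=YGYG B=YBYB
After move 2 (U'): U=BBWW F=OOGW R=GWRR B=RRYB L=YBOO
After move 3 (U'): U=BWBW F=YBGW R=OORR B=GWYB L=RROO
Query: F face = YBGW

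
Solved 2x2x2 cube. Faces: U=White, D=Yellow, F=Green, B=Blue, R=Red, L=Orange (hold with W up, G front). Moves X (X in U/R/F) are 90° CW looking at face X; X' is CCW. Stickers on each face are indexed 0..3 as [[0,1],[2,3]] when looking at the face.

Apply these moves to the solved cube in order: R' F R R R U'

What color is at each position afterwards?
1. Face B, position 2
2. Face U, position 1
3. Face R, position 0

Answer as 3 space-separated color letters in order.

Answer: R Y G

Derivation:
After move 1 (R'): R=RRRR U=WBWB F=GWGW D=YGYG B=YBYB
After move 2 (F): F=GGWW U=WBOO R=WRBR D=RRYG L=OYOG
After move 3 (R): R=BWRR U=WGOW F=GRWG D=RYYY B=OBBB
After move 4 (R): R=RBRW U=WROG F=GYWY D=RBYO B=WBGB
After move 5 (R): R=RRWB U=WYOY F=GBWO D=RGYW B=GBRB
After move 6 (U'): U=YYWO F=OYWO R=GBWB B=RRRB L=GBOG
Query 1: B[2] = R
Query 2: U[1] = Y
Query 3: R[0] = G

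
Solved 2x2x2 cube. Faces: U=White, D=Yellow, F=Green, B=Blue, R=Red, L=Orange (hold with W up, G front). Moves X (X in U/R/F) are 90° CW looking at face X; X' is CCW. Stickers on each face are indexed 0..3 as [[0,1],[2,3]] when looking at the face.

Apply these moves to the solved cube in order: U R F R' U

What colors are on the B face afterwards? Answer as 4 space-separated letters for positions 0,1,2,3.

Answer: G Y R B

Derivation:
After move 1 (U): U=WWWW F=RRGG R=BBRR B=OOBB L=GGOO
After move 2 (R): R=RBRB U=WRWG F=RYGY D=YBYO B=WOWB
After move 3 (F): F=GRYY U=WROG R=WBGB D=RRYO L=GYOB
After move 4 (R'): R=BBWG U=WWOW F=GRYG D=RRYY B=OORB
After move 5 (U): U=OWWW F=BBYG R=OOWG B=GYRB L=GROB
Query: B face = GYRB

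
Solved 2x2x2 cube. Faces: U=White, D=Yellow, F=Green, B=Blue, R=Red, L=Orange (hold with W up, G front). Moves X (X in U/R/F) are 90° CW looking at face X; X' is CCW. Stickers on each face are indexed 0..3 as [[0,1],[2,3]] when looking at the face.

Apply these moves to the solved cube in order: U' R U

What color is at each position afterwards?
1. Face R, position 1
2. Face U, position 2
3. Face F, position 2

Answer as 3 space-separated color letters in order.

Answer: R G G

Derivation:
After move 1 (U'): U=WWWW F=OOGG R=GGRR B=RRBB L=BBOO
After move 2 (R): R=RGRG U=WOWG F=OYGY D=YBYR B=WRWB
After move 3 (U): U=WWGO F=RGGY R=WRRG B=BBWB L=OYOO
Query 1: R[1] = R
Query 2: U[2] = G
Query 3: F[2] = G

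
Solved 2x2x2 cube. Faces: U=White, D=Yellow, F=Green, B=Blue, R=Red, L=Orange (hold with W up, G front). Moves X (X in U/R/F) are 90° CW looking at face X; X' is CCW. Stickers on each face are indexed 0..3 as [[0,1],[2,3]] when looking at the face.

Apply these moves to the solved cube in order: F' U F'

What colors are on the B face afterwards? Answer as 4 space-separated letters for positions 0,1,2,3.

Answer: O W B B

Derivation:
After move 1 (F'): F=GGGG U=WWRR R=YRYR D=OOYY L=OWOW
After move 2 (U): U=RWRW F=YRGG R=BBYR B=OWBB L=GGOW
After move 3 (F'): F=RGYG U=RWBY R=OBOR D=GWYY L=GWOR
Query: B face = OWBB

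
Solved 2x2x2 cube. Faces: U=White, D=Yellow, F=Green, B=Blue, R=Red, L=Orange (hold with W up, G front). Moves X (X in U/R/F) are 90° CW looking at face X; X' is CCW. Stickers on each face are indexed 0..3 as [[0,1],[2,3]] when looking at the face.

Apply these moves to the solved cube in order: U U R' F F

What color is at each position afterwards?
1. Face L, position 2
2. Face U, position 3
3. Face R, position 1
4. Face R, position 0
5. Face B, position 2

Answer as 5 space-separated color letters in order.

After move 1 (U): U=WWWW F=RRGG R=BBRR B=OOBB L=GGOO
After move 2 (U): U=WWWW F=BBGG R=OORR B=GGBB L=RROO
After move 3 (R'): R=OROR U=WBWG F=BWGW D=YBYG B=YGYB
After move 4 (F): F=GBWW U=WBOR R=WRGR D=OOYG L=RYOB
After move 5 (F): F=WGWB U=WBBY R=ORRR D=GWYG L=ROOO
Query 1: L[2] = O
Query 2: U[3] = Y
Query 3: R[1] = R
Query 4: R[0] = O
Query 5: B[2] = Y

Answer: O Y R O Y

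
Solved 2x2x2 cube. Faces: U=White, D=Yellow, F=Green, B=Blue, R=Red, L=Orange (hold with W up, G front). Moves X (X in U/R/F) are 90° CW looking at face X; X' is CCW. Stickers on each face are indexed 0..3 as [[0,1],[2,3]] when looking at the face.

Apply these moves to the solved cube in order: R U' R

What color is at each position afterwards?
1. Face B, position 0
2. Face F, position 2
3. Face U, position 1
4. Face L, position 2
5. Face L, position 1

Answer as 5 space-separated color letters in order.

Answer: W G O O B

Derivation:
After move 1 (R): R=RRRR U=WGWG F=GYGY D=YBYB B=WBWB
After move 2 (U'): U=GGWW F=OOGY R=GYRR B=RRWB L=WBOO
After move 3 (R): R=RGRY U=GOWY F=OBGB D=YWYR B=WRGB
Query 1: B[0] = W
Query 2: F[2] = G
Query 3: U[1] = O
Query 4: L[2] = O
Query 5: L[1] = B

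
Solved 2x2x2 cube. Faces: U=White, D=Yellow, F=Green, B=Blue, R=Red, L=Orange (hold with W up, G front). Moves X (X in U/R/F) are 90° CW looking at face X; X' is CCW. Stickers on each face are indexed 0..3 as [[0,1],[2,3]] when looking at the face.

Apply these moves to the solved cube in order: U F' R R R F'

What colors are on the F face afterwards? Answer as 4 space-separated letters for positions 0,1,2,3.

Answer: W R R R

Derivation:
After move 1 (U): U=WWWW F=RRGG R=BBRR B=OOBB L=GGOO
After move 2 (F'): F=RGRG U=WWBR R=YBYR D=GOYY L=GWOW
After move 3 (R): R=YYRB U=WGBG F=RORY D=GBYO B=ROWB
After move 4 (R): R=RYBY U=WOBY F=RBRO D=GWYR B=GOGB
After move 5 (R): R=BRYY U=WBBO F=RWRR D=GGYG B=YOOB
After move 6 (F'): F=WRRR U=WBBY R=GRGY D=WWYG L=GOOB
Query: F face = WRRR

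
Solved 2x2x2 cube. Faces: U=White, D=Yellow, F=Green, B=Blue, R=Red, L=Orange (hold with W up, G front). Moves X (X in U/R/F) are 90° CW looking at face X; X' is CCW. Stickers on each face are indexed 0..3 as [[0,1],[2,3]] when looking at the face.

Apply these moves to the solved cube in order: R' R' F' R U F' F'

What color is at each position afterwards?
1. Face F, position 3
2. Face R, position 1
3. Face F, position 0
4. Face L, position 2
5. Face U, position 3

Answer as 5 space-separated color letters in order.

Answer: Y B W O O

Derivation:
After move 1 (R'): R=RRRR U=WBWB F=GWGW D=YGYG B=YBYB
After move 2 (R'): R=RRRR U=WYWY F=GBGB D=YWYW B=GBGB
After move 3 (F'): F=BBGG U=WYRR R=WRYR D=OOYW L=OYOW
After move 4 (R): R=YWRR U=WBRG F=BOGW D=OGYG B=RBYB
After move 5 (U): U=RWGB F=YWGW R=RBRR B=OYYB L=BOOW
After move 6 (F'): F=WWYG U=RWRR R=GBOR D=OWYG L=BBOG
After move 7 (F'): F=WGWY U=RWGO R=WBOR D=BGYG L=BROR
Query 1: F[3] = Y
Query 2: R[1] = B
Query 3: F[0] = W
Query 4: L[2] = O
Query 5: U[3] = O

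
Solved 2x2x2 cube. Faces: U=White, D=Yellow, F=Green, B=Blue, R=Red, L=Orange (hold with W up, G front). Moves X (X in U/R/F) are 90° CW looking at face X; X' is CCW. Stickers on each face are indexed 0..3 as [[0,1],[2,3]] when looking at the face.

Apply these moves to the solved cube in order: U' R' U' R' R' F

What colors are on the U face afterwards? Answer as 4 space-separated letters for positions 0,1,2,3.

After move 1 (U'): U=WWWW F=OOGG R=GGRR B=RRBB L=BBOO
After move 2 (R'): R=GRGR U=WBWR F=OWGW D=YOYG B=YRYB
After move 3 (U'): U=BRWW F=BBGW R=OWGR B=GRYB L=YROO
After move 4 (R'): R=WROG U=BYWG F=BRGW D=YBYW B=GROB
After move 5 (R'): R=RGWO U=BOWG F=BYGG D=YRYW B=WRBB
After move 6 (F): F=GBGY U=BOOR R=WGGO D=WRYW L=YYOR
Query: U face = BOOR

Answer: B O O R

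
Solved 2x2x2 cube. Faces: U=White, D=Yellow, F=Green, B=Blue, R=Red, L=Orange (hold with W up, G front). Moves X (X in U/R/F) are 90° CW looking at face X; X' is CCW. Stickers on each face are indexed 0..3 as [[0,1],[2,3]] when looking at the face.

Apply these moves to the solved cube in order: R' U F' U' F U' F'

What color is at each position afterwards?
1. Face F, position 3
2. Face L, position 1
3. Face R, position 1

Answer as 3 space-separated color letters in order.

Answer: G B G

Derivation:
After move 1 (R'): R=RRRR U=WBWB F=GWGW D=YGYG B=YBYB
After move 2 (U): U=WWBB F=RRGW R=YBRR B=OOYB L=GWOO
After move 3 (F'): F=RWRG U=WWYR R=GBYR D=WOYG L=GBOB
After move 4 (U'): U=WRWY F=GBRG R=RWYR B=GBYB L=OOOB
After move 5 (F): F=RGGB U=WRBO R=WWYR D=YRYG L=OWOO
After move 6 (U'): U=ROWB F=OWGB R=RGYR B=WWYB L=GBOO
After move 7 (F'): F=WBOG U=RORY R=RGYR D=BOYG L=GBOW
Query 1: F[3] = G
Query 2: L[1] = B
Query 3: R[1] = G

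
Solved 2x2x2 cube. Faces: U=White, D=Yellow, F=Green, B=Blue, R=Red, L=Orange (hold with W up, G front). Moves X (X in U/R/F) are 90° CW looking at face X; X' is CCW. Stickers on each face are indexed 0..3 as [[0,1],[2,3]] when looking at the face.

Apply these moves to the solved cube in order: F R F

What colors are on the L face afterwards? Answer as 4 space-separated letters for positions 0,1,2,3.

Answer: O R O B

Derivation:
After move 1 (F): F=GGGG U=WWOO R=WRWR D=RRYY L=OYOY
After move 2 (R): R=WWRR U=WGOG F=GRGY D=RBYB B=OBWB
After move 3 (F): F=GGYR U=WGYY R=OWGR D=RWYB L=OROB
Query: L face = OROB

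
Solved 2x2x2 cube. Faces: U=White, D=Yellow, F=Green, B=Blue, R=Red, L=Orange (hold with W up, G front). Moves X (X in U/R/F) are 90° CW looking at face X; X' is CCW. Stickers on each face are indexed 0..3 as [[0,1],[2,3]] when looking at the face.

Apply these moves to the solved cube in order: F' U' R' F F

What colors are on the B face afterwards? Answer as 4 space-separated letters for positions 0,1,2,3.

After move 1 (F'): F=GGGG U=WWRR R=YRYR D=OOYY L=OWOW
After move 2 (U'): U=WRWR F=OWGG R=GGYR B=YRBB L=BBOW
After move 3 (R'): R=GRGY U=WBWY F=ORGR D=OWYG B=YROB
After move 4 (F): F=GORR U=WBWB R=WRYY D=GGYG L=BOOW
After move 5 (F): F=RGRO U=WBWO R=WRBY D=YWYG L=BGOG
Query: B face = YROB

Answer: Y R O B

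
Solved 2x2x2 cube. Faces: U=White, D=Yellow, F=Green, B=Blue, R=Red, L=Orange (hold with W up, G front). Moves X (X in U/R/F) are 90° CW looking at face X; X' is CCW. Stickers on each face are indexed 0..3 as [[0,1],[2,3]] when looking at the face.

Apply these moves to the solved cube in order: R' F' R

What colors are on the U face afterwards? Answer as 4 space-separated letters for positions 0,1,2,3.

Answer: W W R G

Derivation:
After move 1 (R'): R=RRRR U=WBWB F=GWGW D=YGYG B=YBYB
After move 2 (F'): F=WWGG U=WBRR R=GRYR D=OOYG L=OBOW
After move 3 (R): R=YGRR U=WWRG F=WOGG D=OYYY B=RBBB
Query: U face = WWRG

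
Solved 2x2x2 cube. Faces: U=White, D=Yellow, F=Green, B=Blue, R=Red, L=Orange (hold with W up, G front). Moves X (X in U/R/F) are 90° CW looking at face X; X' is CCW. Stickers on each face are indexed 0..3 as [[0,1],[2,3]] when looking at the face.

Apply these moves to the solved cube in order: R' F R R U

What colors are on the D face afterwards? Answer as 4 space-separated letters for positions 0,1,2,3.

After move 1 (R'): R=RRRR U=WBWB F=GWGW D=YGYG B=YBYB
After move 2 (F): F=GGWW U=WBOO R=WRBR D=RRYG L=OYOG
After move 3 (R): R=BWRR U=WGOW F=GRWG D=RYYY B=OBBB
After move 4 (R): R=RBRW U=WROG F=GYWY D=RBYO B=WBGB
After move 5 (U): U=OWGR F=RBWY R=WBRW B=OYGB L=GYOG
Query: D face = RBYO

Answer: R B Y O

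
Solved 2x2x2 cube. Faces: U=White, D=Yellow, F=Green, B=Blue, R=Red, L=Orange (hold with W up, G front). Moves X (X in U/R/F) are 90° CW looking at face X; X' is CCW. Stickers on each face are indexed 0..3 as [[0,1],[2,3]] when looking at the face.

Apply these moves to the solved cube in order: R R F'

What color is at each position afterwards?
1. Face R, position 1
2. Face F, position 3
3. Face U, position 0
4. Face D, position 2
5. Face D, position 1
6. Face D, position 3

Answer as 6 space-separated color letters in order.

After move 1 (R): R=RRRR U=WGWG F=GYGY D=YBYB B=WBWB
After move 2 (R): R=RRRR U=WYWY F=GBGB D=YWYW B=GBGB
After move 3 (F'): F=BBGG U=WYRR R=WRYR D=OOYW L=OYOW
Query 1: R[1] = R
Query 2: F[3] = G
Query 3: U[0] = W
Query 4: D[2] = Y
Query 5: D[1] = O
Query 6: D[3] = W

Answer: R G W Y O W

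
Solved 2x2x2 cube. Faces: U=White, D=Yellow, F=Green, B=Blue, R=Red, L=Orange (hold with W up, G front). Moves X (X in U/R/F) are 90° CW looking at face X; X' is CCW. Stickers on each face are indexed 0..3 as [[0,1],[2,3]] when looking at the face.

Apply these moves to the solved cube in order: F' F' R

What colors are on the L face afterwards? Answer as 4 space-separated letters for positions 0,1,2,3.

After move 1 (F'): F=GGGG U=WWRR R=YRYR D=OOYY L=OWOW
After move 2 (F'): F=GGGG U=WWYY R=OROR D=WWYY L=OROR
After move 3 (R): R=OORR U=WGYG F=GWGY D=WBYB B=YBWB
Query: L face = OROR

Answer: O R O R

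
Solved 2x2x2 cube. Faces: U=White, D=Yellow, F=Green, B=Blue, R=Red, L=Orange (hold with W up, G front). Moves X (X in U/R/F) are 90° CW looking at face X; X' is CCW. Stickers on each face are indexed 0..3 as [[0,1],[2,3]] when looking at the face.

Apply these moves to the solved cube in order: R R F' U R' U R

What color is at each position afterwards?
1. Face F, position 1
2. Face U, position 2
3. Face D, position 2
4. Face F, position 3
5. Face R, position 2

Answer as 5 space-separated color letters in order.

Answer: R O Y G Y

Derivation:
After move 1 (R): R=RRRR U=WGWG F=GYGY D=YBYB B=WBWB
After move 2 (R): R=RRRR U=WYWY F=GBGB D=YWYW B=GBGB
After move 3 (F'): F=BBGG U=WYRR R=WRYR D=OOYW L=OYOW
After move 4 (U): U=RWRY F=WRGG R=GBYR B=OYGB L=BBOW
After move 5 (R'): R=BRGY U=RGRO F=WWGY D=ORYG B=WYOB
After move 6 (U): U=RROG F=BRGY R=WYGY B=BBOB L=WWOW
After move 7 (R): R=GWYY U=RROY F=BRGG D=OOYB B=GBRB
Query 1: F[1] = R
Query 2: U[2] = O
Query 3: D[2] = Y
Query 4: F[3] = G
Query 5: R[2] = Y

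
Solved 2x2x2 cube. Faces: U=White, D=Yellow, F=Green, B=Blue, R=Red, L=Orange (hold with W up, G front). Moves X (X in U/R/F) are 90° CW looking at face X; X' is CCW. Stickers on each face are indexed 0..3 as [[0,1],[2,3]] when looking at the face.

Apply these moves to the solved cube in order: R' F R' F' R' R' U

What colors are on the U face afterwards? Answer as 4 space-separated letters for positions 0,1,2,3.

Answer: R W W G

Derivation:
After move 1 (R'): R=RRRR U=WBWB F=GWGW D=YGYG B=YBYB
After move 2 (F): F=GGWW U=WBOO R=WRBR D=RRYG L=OYOG
After move 3 (R'): R=RRWB U=WYOY F=GBWO D=RGYW B=GBRB
After move 4 (F'): F=BOGW U=WYRW R=GRRB D=YGYW L=OYOO
After move 5 (R'): R=RBGR U=WRRG F=BYGW D=YOYW B=WBGB
After move 6 (R'): R=BRRG U=WGRW F=BRGG D=YYYW B=WBOB
After move 7 (U): U=RWWG F=BRGG R=WBRG B=OYOB L=BROO
Query: U face = RWWG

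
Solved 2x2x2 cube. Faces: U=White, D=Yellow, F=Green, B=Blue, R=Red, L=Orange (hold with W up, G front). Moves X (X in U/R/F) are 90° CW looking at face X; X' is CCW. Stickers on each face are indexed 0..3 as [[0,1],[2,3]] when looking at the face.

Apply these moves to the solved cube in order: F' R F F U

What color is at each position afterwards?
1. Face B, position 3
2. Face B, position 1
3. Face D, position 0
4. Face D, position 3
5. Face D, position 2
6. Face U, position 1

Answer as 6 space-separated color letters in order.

Answer: B R G B Y W

Derivation:
After move 1 (F'): F=GGGG U=WWRR R=YRYR D=OOYY L=OWOW
After move 2 (R): R=YYRR U=WGRG F=GOGY D=OBYB B=RBWB
After move 3 (F): F=GGYO U=WGWW R=RYGR D=RYYB L=OOOB
After move 4 (F): F=YGOG U=WGBO R=WYWR D=GRYB L=OROY
After move 5 (U): U=BWOG F=WYOG R=RBWR B=ORWB L=YGOY
Query 1: B[3] = B
Query 2: B[1] = R
Query 3: D[0] = G
Query 4: D[3] = B
Query 5: D[2] = Y
Query 6: U[1] = W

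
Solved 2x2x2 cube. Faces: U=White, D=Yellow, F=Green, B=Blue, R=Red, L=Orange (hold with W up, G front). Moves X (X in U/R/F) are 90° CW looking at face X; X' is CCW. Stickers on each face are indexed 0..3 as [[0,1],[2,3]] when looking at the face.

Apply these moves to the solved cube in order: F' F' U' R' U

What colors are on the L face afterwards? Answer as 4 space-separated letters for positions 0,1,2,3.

After move 1 (F'): F=GGGG U=WWRR R=YRYR D=OOYY L=OWOW
After move 2 (F'): F=GGGG U=WWYY R=OROR D=WWYY L=OROR
After move 3 (U'): U=WYWY F=ORGG R=GGOR B=ORBB L=BBOR
After move 4 (R'): R=GRGO U=WBWO F=OYGY D=WRYG B=YRWB
After move 5 (U): U=WWOB F=GRGY R=YRGO B=BBWB L=OYOR
Query: L face = OYOR

Answer: O Y O R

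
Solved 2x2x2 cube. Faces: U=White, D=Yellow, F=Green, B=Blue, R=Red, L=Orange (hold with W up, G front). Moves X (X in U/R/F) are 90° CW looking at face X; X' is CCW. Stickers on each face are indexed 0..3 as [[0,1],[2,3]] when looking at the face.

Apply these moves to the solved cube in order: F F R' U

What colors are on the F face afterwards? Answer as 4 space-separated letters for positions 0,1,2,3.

After move 1 (F): F=GGGG U=WWOO R=WRWR D=RRYY L=OYOY
After move 2 (F): F=GGGG U=WWYY R=OROR D=WWYY L=OROR
After move 3 (R'): R=RROO U=WBYB F=GWGY D=WGYG B=YBWB
After move 4 (U): U=YWBB F=RRGY R=YBOO B=ORWB L=GWOR
Query: F face = RRGY

Answer: R R G Y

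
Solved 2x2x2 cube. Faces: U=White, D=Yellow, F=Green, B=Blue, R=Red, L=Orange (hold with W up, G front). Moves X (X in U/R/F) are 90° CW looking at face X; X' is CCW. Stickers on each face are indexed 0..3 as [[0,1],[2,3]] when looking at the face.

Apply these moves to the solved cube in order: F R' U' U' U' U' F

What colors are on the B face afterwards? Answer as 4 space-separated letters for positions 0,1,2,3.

Answer: Y B R B

Derivation:
After move 1 (F): F=GGGG U=WWOO R=WRWR D=RRYY L=OYOY
After move 2 (R'): R=RRWW U=WBOB F=GWGO D=RGYG B=YBRB
After move 3 (U'): U=BBWO F=OYGO R=GWWW B=RRRB L=YBOY
After move 4 (U'): U=BOBW F=YBGO R=OYWW B=GWRB L=RROY
After move 5 (U'): U=OWBB F=RRGO R=YBWW B=OYRB L=GWOY
After move 6 (U'): U=WBOB F=GWGO R=RRWW B=YBRB L=OYOY
After move 7 (F): F=GGOW U=WBYY R=ORBW D=WRYG L=OROG
Query: B face = YBRB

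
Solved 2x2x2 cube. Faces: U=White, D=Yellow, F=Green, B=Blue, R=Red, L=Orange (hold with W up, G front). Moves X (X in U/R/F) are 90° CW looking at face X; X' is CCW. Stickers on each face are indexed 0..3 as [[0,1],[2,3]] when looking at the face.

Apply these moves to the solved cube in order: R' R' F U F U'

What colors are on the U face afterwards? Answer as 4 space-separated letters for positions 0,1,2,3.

Answer: W G O W

Derivation:
After move 1 (R'): R=RRRR U=WBWB F=GWGW D=YGYG B=YBYB
After move 2 (R'): R=RRRR U=WYWY F=GBGB D=YWYW B=GBGB
After move 3 (F): F=GGBB U=WYOO R=WRYR D=RRYW L=OYOW
After move 4 (U): U=OWOY F=WRBB R=GBYR B=OYGB L=GGOW
After move 5 (F): F=BWBR U=OWWG R=OBYR D=YGYW L=GROR
After move 6 (U'): U=WGOW F=GRBR R=BWYR B=OBGB L=OYOR
Query: U face = WGOW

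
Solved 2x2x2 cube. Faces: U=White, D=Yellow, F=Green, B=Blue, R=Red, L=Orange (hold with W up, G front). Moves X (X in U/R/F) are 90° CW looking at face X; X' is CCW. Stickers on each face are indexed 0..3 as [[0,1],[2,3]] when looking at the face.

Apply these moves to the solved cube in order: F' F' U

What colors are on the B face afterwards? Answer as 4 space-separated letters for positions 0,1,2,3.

Answer: O R B B

Derivation:
After move 1 (F'): F=GGGG U=WWRR R=YRYR D=OOYY L=OWOW
After move 2 (F'): F=GGGG U=WWYY R=OROR D=WWYY L=OROR
After move 3 (U): U=YWYW F=ORGG R=BBOR B=ORBB L=GGOR
Query: B face = ORBB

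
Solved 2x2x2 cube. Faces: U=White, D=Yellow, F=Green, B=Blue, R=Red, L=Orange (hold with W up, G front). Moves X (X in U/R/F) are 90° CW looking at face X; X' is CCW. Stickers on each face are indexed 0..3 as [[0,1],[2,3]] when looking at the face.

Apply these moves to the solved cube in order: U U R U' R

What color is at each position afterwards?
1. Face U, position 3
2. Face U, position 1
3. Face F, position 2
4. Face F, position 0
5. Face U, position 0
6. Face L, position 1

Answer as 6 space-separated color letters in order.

Answer: Y R G R B G

Derivation:
After move 1 (U): U=WWWW F=RRGG R=BBRR B=OOBB L=GGOO
After move 2 (U): U=WWWW F=BBGG R=OORR B=GGBB L=RROO
After move 3 (R): R=RORO U=WBWG F=BYGY D=YBYG B=WGWB
After move 4 (U'): U=BGWW F=RRGY R=BYRO B=ROWB L=WGOO
After move 5 (R): R=RBOY U=BRWY F=RBGG D=YWYR B=WOGB
Query 1: U[3] = Y
Query 2: U[1] = R
Query 3: F[2] = G
Query 4: F[0] = R
Query 5: U[0] = B
Query 6: L[1] = G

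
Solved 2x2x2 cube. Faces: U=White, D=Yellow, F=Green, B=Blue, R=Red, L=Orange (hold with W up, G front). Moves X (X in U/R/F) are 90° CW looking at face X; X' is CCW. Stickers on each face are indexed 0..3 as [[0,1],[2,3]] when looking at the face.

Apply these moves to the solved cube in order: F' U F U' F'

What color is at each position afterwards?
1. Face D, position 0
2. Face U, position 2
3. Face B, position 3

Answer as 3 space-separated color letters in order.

After move 1 (F'): F=GGGG U=WWRR R=YRYR D=OOYY L=OWOW
After move 2 (U): U=RWRW F=YRGG R=BBYR B=OWBB L=GGOW
After move 3 (F): F=GYGR U=RWWG R=RBWR D=YBYY L=GOOO
After move 4 (U'): U=WGRW F=GOGR R=GYWR B=RBBB L=OWOO
After move 5 (F'): F=ORGG U=WGGW R=BYYR D=WOYY L=OWOR
Query 1: D[0] = W
Query 2: U[2] = G
Query 3: B[3] = B

Answer: W G B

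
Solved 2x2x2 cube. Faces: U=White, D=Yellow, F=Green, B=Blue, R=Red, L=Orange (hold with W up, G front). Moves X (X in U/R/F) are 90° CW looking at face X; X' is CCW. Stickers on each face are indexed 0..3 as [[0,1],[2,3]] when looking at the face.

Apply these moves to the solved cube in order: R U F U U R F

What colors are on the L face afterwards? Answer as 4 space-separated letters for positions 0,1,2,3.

After move 1 (R): R=RRRR U=WGWG F=GYGY D=YBYB B=WBWB
After move 2 (U): U=WWGG F=RRGY R=WBRR B=OOWB L=GYOO
After move 3 (F): F=GRYR U=WWOY R=GBGR D=RWYB L=GYOB
After move 4 (U): U=OWYW F=GBYR R=OOGR B=GYWB L=GROB
After move 5 (U): U=YOWW F=OOYR R=GYGR B=GRWB L=GBOB
After move 6 (R): R=GGRY U=YOWR F=OWYB D=RWYG B=WROB
After move 7 (F): F=YOBW U=YOBB R=WGRY D=RGYG L=GROW
Query: L face = GROW

Answer: G R O W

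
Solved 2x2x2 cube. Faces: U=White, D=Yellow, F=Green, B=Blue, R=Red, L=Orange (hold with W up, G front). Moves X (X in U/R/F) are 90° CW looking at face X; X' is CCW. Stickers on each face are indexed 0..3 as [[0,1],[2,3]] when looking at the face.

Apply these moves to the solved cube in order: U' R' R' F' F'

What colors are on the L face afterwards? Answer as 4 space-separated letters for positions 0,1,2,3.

After move 1 (U'): U=WWWW F=OOGG R=GGRR B=RRBB L=BBOO
After move 2 (R'): R=GRGR U=WBWR F=OWGW D=YOYG B=YRYB
After move 3 (R'): R=RRGG U=WYWY F=OBGR D=YWYW B=GROB
After move 4 (F'): F=BROG U=WYRG R=WRYG D=BOYW L=BYOW
After move 5 (F'): F=RGBO U=WYWY R=ORBG D=YWYW L=BGOR
Query: L face = BGOR

Answer: B G O R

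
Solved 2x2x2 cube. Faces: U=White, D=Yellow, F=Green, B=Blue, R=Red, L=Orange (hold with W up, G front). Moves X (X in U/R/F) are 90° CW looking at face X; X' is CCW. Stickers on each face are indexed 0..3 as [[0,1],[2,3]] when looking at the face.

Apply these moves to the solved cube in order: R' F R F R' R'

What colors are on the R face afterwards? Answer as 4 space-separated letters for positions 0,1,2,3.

After move 1 (R'): R=RRRR U=WBWB F=GWGW D=YGYG B=YBYB
After move 2 (F): F=GGWW U=WBOO R=WRBR D=RRYG L=OYOG
After move 3 (R): R=BWRR U=WGOW F=GRWG D=RYYY B=OBBB
After move 4 (F): F=WGGR U=WGGY R=OWWR D=RBYY L=OROY
After move 5 (R'): R=WROW U=WBGO F=WGGY D=RGYR B=YBBB
After move 6 (R'): R=RWWO U=WBGY F=WBGO D=RGYY B=RBGB
Query: R face = RWWO

Answer: R W W O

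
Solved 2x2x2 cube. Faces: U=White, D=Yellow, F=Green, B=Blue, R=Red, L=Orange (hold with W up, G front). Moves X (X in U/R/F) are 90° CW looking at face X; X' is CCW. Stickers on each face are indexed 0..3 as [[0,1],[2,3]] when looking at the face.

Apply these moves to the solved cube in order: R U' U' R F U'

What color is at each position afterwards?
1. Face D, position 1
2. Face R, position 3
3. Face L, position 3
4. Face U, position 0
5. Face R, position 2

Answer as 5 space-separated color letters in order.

Answer: R O W B Y

Derivation:
After move 1 (R): R=RRRR U=WGWG F=GYGY D=YBYB B=WBWB
After move 2 (U'): U=GGWW F=OOGY R=GYRR B=RRWB L=WBOO
After move 3 (U'): U=GWGW F=WBGY R=OORR B=GYWB L=RROO
After move 4 (R): R=RORO U=GBGY F=WBGB D=YWYG B=WYWB
After move 5 (F): F=GWBB U=GBOR R=GOYO D=RRYG L=RYOW
After move 6 (U'): U=BRGO F=RYBB R=GWYO B=GOWB L=WYOW
Query 1: D[1] = R
Query 2: R[3] = O
Query 3: L[3] = W
Query 4: U[0] = B
Query 5: R[2] = Y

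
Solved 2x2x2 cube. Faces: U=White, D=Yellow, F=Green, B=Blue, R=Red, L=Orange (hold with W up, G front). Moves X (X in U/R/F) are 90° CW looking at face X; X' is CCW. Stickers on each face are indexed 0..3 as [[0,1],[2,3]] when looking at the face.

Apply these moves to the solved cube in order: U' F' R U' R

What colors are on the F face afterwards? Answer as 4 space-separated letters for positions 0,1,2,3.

Answer: B B O R

Derivation:
After move 1 (U'): U=WWWW F=OOGG R=GGRR B=RRBB L=BBOO
After move 2 (F'): F=OGOG U=WWGR R=YGYR D=BOYY L=BWOW
After move 3 (R): R=YYRG U=WGGG F=OOOY D=BBYR B=RRWB
After move 4 (U'): U=GGWG F=BWOY R=OORG B=YYWB L=RROW
After move 5 (R): R=ROGO U=GWWY F=BBOR D=BWYY B=GYGB
Query: F face = BBOR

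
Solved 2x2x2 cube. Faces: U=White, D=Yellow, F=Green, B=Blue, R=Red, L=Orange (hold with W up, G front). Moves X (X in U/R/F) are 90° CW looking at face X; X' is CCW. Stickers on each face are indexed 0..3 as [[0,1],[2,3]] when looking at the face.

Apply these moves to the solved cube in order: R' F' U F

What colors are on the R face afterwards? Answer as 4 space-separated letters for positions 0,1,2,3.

After move 1 (R'): R=RRRR U=WBWB F=GWGW D=YGYG B=YBYB
After move 2 (F'): F=WWGG U=WBRR R=GRYR D=OOYG L=OBOW
After move 3 (U): U=RWRB F=GRGG R=YBYR B=OBYB L=WWOW
After move 4 (F): F=GGGR U=RWWW R=RBBR D=YYYG L=WOOO
Query: R face = RBBR

Answer: R B B R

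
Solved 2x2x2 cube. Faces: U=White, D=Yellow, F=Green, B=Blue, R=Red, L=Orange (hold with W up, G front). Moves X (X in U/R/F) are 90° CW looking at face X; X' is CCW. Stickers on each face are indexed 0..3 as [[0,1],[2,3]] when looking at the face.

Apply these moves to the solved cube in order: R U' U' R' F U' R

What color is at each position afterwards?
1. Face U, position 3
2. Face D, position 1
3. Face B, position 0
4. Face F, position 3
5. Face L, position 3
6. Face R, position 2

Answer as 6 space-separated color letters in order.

Answer: W B O Y B R

Derivation:
After move 1 (R): R=RRRR U=WGWG F=GYGY D=YBYB B=WBWB
After move 2 (U'): U=GGWW F=OOGY R=GYRR B=RRWB L=WBOO
After move 3 (U'): U=GWGW F=WBGY R=OORR B=GYWB L=RROO
After move 4 (R'): R=OROR U=GWGG F=WWGW D=YBYY B=BYBB
After move 5 (F): F=GWWW U=GWOR R=GRGR D=OOYY L=RYOB
After move 6 (U'): U=WRGO F=RYWW R=GWGR B=GRBB L=BYOB
After move 7 (R): R=GGRW U=WYGW F=ROWY D=OBYG B=ORRB
Query 1: U[3] = W
Query 2: D[1] = B
Query 3: B[0] = O
Query 4: F[3] = Y
Query 5: L[3] = B
Query 6: R[2] = R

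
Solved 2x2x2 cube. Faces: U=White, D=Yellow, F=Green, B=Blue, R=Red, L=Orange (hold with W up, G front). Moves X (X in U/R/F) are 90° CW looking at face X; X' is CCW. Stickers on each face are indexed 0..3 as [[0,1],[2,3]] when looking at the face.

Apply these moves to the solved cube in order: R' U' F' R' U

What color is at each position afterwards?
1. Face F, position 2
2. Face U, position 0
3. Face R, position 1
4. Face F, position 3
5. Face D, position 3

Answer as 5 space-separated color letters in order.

Answer: O G R R G

Derivation:
After move 1 (R'): R=RRRR U=WBWB F=GWGW D=YGYG B=YBYB
After move 2 (U'): U=BBWW F=OOGW R=GWRR B=RRYB L=YBOO
After move 3 (F'): F=OWOG U=BBGR R=GWYR D=BOYG L=YWOW
After move 4 (R'): R=WRGY U=BYGR F=OBOR D=BWYG B=GROB
After move 5 (U): U=GBRY F=WROR R=GRGY B=YWOB L=OBOW
Query 1: F[2] = O
Query 2: U[0] = G
Query 3: R[1] = R
Query 4: F[3] = R
Query 5: D[3] = G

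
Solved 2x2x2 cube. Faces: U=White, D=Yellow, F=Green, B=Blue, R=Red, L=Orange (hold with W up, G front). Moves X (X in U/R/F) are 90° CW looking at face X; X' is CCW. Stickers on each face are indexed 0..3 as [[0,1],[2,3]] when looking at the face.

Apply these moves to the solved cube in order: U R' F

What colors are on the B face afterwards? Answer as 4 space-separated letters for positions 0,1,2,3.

After move 1 (U): U=WWWW F=RRGG R=BBRR B=OOBB L=GGOO
After move 2 (R'): R=BRBR U=WBWO F=RWGW D=YRYG B=YOYB
After move 3 (F): F=GRWW U=WBOG R=WROR D=BBYG L=GYOR
Query: B face = YOYB

Answer: Y O Y B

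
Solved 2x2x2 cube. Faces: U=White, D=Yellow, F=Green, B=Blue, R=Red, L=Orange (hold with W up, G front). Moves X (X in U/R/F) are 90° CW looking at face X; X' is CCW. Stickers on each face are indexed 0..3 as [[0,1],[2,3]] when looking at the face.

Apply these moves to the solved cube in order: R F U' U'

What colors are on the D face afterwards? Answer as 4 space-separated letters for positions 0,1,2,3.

Answer: R R Y B

Derivation:
After move 1 (R): R=RRRR U=WGWG F=GYGY D=YBYB B=WBWB
After move 2 (F): F=GGYY U=WGOO R=WRGR D=RRYB L=OYOB
After move 3 (U'): U=GOWO F=OYYY R=GGGR B=WRWB L=WBOB
After move 4 (U'): U=OOGW F=WBYY R=OYGR B=GGWB L=WROB
Query: D face = RRYB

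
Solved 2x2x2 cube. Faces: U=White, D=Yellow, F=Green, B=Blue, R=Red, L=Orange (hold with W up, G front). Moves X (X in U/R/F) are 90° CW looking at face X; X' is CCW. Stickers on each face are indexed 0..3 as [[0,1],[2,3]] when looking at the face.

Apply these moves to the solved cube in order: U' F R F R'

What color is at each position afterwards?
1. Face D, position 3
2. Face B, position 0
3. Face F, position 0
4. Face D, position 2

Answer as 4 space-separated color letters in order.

After move 1 (U'): U=WWWW F=OOGG R=GGRR B=RRBB L=BBOO
After move 2 (F): F=GOGO U=WWOB R=WGWR D=RGYY L=BYOY
After move 3 (R): R=WWRG U=WOOO F=GGGY D=RBYR B=BRWB
After move 4 (F): F=GGYG U=WOYY R=OWOG D=RWYR L=BROB
After move 5 (R'): R=WGOO U=WWYB F=GOYY D=RGYG B=RRWB
Query 1: D[3] = G
Query 2: B[0] = R
Query 3: F[0] = G
Query 4: D[2] = Y

Answer: G R G Y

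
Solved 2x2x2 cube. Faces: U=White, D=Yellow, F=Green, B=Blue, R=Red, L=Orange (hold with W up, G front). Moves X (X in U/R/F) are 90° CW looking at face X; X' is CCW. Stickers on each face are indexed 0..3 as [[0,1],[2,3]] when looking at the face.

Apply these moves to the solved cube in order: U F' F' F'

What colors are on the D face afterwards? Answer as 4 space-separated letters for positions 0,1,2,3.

After move 1 (U): U=WWWW F=RRGG R=BBRR B=OOBB L=GGOO
After move 2 (F'): F=RGRG U=WWBR R=YBYR D=GOYY L=GWOW
After move 3 (F'): F=GGRR U=WWYY R=OBGR D=WWYY L=GROB
After move 4 (F'): F=GRGR U=WWOG R=WBWR D=RBYY L=GYOY
Query: D face = RBYY

Answer: R B Y Y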